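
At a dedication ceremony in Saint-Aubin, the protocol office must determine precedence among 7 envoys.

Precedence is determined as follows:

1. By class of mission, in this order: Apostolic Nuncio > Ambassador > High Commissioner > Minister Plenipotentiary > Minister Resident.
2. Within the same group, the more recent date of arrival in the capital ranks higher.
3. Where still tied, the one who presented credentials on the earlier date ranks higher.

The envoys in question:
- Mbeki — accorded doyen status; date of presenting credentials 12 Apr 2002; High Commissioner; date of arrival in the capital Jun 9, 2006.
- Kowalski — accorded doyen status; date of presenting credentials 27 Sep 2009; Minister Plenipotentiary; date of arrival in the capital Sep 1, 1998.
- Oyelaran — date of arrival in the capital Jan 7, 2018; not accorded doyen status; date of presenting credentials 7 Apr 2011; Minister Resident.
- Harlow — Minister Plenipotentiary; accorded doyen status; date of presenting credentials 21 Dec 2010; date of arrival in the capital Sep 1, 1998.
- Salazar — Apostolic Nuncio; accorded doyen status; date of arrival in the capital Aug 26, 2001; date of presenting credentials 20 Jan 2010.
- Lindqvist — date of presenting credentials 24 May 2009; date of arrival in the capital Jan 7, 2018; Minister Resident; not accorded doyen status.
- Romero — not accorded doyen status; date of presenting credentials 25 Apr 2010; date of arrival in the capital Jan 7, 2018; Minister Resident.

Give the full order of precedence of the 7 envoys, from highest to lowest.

Salazar, Mbeki, Kowalski, Harlow, Lindqvist, Romero, Oyelaran

By class of mission: Salazar (Apostolic Nuncio); then Mbeki (High Commissioner); then Kowalski and Harlow (Minister Plenipotentiary); then Lindqvist, Romero and Oyelaran (Minister Resident).
Kowalski and Harlow both have date of arrival in the capital Sep 1, 1998, so the next rule applies.
Among Kowalski and Harlow, by date of presenting credentials (earlier first): Kowalski (27 Sep 2009) before Harlow (21 Dec 2010).
Lindqvist, Romero and Oyelaran all have date of arrival in the capital Jan 7, 2018, so the next rule applies.
Among Lindqvist, Romero and Oyelaran, by date of presenting credentials (earlier first): Lindqvist (24 May 2009) before Romero (25 Apr 2010) before Oyelaran (7 Apr 2011).
Full order: Salazar, Mbeki, Kowalski, Harlow, Lindqvist, Romero, Oyelaran.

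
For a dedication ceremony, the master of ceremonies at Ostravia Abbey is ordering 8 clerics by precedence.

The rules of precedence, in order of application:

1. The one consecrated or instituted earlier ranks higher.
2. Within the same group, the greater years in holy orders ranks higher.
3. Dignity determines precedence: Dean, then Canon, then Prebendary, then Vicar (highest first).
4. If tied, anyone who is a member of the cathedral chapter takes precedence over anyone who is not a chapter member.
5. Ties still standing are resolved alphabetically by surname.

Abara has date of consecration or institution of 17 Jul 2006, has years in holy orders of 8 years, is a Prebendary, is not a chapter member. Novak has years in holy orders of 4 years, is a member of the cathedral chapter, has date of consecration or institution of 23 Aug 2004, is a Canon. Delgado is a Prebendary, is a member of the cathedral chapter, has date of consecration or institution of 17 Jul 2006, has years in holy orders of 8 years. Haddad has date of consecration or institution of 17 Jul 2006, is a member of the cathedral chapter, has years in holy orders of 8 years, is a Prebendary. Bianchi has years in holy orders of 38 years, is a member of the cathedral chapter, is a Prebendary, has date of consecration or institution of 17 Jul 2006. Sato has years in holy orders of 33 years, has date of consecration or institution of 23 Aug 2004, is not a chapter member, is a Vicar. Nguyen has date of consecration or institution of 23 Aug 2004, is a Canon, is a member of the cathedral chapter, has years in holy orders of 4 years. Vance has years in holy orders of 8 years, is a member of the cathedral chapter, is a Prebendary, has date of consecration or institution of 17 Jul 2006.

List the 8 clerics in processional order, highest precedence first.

By date of consecration or institution (earlier first): Sato, Nguyen and Novak (each 23 Aug 2004); then Bianchi, Delgado, Haddad, Vance and Abara (each 17 Jul 2006).
Among Sato, Nguyen and Novak, by years in holy orders (higher first): Sato (33 years) before Nguyen and Novak (4 years).
Nguyen and Novak are each Canon, so the next rule applies.
Nguyen and Novak are each a member of the cathedral chapter, so the next rule applies.
Among Nguyen and Novak, alphabetically by surname: Nguyen before Novak.
Among Bianchi, Delgado, Haddad, Vance and Abara, by years in holy orders (higher first): Bianchi (38 years) before Delgado, Haddad, Vance and Abara (8 years).
Delgado, Haddad, Vance and Abara are each Prebendary, so the next rule applies.
Among Delgado, Haddad, Vance and Abara, a member of the cathedral chapter before not a chapter member: Delgado, Haddad and Vance (a member of the cathedral chapter) before Abara (not a chapter member).
Among Delgado, Haddad and Vance, alphabetically by surname: Delgado before Haddad before Vance.
Full order: Sato, Nguyen, Novak, Bianchi, Delgado, Haddad, Vance, Abara.

Sato, Nguyen, Novak, Bianchi, Delgado, Haddad, Vance, Abara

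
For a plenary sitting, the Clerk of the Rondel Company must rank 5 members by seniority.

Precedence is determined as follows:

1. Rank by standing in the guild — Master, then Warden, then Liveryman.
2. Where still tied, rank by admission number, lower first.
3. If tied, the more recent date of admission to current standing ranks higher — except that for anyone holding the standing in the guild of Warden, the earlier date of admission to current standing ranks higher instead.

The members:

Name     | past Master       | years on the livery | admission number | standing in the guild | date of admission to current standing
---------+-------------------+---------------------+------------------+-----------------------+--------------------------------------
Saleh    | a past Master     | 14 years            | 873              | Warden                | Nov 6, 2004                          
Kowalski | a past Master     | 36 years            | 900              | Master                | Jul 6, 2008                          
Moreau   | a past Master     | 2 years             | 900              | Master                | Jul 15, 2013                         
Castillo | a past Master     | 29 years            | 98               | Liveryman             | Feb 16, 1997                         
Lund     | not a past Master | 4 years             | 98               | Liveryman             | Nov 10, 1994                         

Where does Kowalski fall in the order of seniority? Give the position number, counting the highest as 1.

2

By standing in the guild: Moreau and Kowalski (Master); then Saleh (Warden); then Castillo and Lund (Liveryman).
Moreau and Kowalski both have admission number 900, so the next rule applies.
Among Moreau and Kowalski, by date of admission to current standing (later first): Moreau (Jul 15, 2013) before Kowalski (Jul 6, 2008).
Castillo and Lund both have admission number 98, so the next rule applies.
Among Castillo and Lund, by date of admission to current standing (later first): Castillo (Feb 16, 1997) before Lund (Nov 10, 1994).
Order: Moreau, Kowalski, Saleh, Castillo, Lund. So position 2.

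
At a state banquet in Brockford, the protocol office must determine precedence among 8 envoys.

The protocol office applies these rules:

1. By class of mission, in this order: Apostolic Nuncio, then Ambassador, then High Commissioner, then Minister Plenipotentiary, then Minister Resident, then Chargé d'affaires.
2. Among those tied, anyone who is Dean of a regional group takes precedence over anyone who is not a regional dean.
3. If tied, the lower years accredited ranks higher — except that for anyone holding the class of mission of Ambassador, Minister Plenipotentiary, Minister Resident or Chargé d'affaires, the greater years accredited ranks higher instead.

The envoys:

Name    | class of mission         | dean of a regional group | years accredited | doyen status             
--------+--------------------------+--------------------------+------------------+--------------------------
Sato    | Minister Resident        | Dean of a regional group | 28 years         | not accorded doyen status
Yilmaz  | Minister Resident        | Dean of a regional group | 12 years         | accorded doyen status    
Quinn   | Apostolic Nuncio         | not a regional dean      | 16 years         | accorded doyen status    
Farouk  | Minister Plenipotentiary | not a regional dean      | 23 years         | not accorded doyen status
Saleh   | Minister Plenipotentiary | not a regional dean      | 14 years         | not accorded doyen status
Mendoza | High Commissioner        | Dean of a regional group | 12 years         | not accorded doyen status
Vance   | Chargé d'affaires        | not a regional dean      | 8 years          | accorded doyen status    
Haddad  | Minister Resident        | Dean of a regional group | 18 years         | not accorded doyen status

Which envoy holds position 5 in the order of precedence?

Sato

By class of mission: Quinn (Apostolic Nuncio); then Mendoza (High Commissioner); then Farouk and Saleh (Minister Plenipotentiary); then Sato, Haddad and Yilmaz (Minister Resident); then Vance (Chargé d'affaires).
Farouk and Saleh are each not a regional dean, so the next rule applies.
Among Farouk and Saleh, by years accredited (higher first) (reversed rule for this group): Farouk (23 years) before Saleh (14 years).
Sato, Haddad and Yilmaz are each Dean of a regional group, so the next rule applies.
Among Sato, Haddad and Yilmaz, by years accredited (higher first) (reversed rule for this group): Sato (28 years) before Haddad (18 years) before Yilmaz (12 years).
Order: Quinn, Mendoza, Farouk, Saleh, Sato, Haddad, Yilmaz, Vance.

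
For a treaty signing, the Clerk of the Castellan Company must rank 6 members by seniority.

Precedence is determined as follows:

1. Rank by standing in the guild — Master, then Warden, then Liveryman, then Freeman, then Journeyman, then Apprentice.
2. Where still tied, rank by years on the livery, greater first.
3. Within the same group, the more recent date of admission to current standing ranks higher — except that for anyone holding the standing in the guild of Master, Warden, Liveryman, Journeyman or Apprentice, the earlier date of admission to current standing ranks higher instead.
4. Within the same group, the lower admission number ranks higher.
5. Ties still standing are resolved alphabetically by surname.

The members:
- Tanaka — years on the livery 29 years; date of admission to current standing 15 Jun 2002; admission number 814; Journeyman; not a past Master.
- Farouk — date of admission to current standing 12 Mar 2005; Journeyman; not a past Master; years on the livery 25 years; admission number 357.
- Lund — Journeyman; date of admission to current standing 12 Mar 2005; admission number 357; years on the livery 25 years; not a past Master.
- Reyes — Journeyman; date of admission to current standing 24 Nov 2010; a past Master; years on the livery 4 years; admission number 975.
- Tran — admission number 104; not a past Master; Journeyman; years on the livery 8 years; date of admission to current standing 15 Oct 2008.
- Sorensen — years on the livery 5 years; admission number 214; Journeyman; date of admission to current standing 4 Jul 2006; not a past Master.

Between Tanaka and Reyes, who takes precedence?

By standing in the guild: Tanaka, Farouk, Lund, Tran, Sorensen and Reyes (Journeyman).
Among Tanaka, Farouk, Lund, Tran, Sorensen and Reyes, by years on the livery (higher first): Tanaka (29 years) before Farouk and Lund (25 years) before Tran (8 years) before Sorensen (5 years) before Reyes (4 years).
Farouk and Lund both have date of admission to current standing 12 Mar 2005, so the next rule applies.
Farouk and Lund both have admission number 357, so the next rule applies.
Among Farouk and Lund, alphabetically by surname: Farouk before Lund.
So Tanaka takes precedence.

Tanaka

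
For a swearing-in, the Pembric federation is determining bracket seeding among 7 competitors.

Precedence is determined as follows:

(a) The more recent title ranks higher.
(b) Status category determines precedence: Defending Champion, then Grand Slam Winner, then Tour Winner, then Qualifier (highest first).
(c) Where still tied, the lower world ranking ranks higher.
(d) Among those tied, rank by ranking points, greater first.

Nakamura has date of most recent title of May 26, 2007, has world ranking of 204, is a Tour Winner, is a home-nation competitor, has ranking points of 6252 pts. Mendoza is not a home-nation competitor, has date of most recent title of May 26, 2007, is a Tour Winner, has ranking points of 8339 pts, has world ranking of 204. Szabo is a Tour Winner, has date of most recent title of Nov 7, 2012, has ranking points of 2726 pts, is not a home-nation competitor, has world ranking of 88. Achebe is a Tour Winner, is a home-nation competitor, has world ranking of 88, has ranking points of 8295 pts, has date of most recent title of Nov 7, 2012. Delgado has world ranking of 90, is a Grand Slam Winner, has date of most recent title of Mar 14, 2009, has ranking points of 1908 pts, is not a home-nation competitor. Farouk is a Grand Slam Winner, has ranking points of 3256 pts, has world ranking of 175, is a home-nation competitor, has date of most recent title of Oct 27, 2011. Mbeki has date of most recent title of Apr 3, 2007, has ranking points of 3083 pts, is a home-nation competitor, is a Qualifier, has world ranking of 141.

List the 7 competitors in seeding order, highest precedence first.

By date of most recent title (later first): Achebe and Szabo (both Nov 7, 2012); then Farouk (Oct 27, 2011); then Delgado (Mar 14, 2009); then Mendoza and Nakamura (both May 26, 2007); then Mbeki (Apr 3, 2007).
Achebe and Szabo are each Tour Winner, so the next rule applies.
Achebe and Szabo both have world ranking 88, so the next rule applies.
Among Achebe and Szabo, by ranking points (higher first): Achebe (8295 pts) before Szabo (2726 pts).
Mendoza and Nakamura are each Tour Winner, so the next rule applies.
Mendoza and Nakamura both have world ranking 204, so the next rule applies.
Among Mendoza and Nakamura, by ranking points (higher first): Mendoza (8339 pts) before Nakamura (6252 pts).
Full order: Achebe, Szabo, Farouk, Delgado, Mendoza, Nakamura, Mbeki.

Achebe, Szabo, Farouk, Delgado, Mendoza, Nakamura, Mbeki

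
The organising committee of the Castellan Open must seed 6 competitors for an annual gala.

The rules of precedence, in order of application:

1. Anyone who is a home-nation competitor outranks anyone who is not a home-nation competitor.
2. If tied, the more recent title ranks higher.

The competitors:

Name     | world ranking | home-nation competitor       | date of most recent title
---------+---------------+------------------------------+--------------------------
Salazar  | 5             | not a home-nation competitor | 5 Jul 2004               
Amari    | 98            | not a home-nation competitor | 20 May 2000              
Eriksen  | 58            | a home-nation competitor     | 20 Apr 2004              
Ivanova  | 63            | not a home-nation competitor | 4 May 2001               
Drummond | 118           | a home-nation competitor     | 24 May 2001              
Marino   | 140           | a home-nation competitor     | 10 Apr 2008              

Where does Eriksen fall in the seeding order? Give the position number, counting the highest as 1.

By the first rule: Marino, Eriksen and Drummond (each a home-nation competitor); then Salazar, Ivanova and Amari (each not a home-nation competitor).
Among Marino, Eriksen and Drummond, by date of most recent title (later first): Marino (10 Apr 2008) before Eriksen (20 Apr 2004) before Drummond (24 May 2001).
Among Salazar, Ivanova and Amari, by date of most recent title (later first): Salazar (5 Jul 2004) before Ivanova (4 May 2001) before Amari (20 May 2000).
Order: Marino, Eriksen, Drummond, Salazar, Ivanova, Amari. So position 2.

2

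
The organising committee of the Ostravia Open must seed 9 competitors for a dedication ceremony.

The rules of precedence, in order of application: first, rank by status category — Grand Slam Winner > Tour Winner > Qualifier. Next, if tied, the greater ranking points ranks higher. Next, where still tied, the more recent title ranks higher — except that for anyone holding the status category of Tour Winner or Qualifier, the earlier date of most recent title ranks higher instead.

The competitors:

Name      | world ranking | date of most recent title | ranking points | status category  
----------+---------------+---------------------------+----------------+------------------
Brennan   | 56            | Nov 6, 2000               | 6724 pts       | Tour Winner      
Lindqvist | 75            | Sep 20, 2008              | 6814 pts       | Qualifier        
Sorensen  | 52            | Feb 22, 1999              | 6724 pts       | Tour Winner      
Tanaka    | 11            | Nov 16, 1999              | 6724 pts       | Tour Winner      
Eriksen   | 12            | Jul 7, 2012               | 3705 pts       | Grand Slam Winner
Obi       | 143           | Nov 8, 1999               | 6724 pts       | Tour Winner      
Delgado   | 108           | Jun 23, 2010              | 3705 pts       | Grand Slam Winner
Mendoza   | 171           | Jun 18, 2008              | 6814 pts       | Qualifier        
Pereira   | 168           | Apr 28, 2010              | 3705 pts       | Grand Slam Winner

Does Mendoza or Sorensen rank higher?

By status category: Eriksen, Delgado and Pereira (Grand Slam Winner); then Sorensen, Obi, Tanaka and Brennan (Tour Winner); then Mendoza and Lindqvist (Qualifier).
Eriksen, Delgado and Pereira all have ranking points 3705 pts, so the next rule applies.
Among Eriksen, Delgado and Pereira, by date of most recent title (later first): Eriksen (Jul 7, 2012) before Delgado (Jun 23, 2010) before Pereira (Apr 28, 2010).
Sorensen, Obi, Tanaka and Brennan all have ranking points 6724 pts, so the next rule applies.
Among Sorensen, Obi, Tanaka and Brennan, by date of most recent title (earlier first) (reversed rule for this group): Sorensen (Feb 22, 1999) before Obi (Nov 8, 1999) before Tanaka (Nov 16, 1999) before Brennan (Nov 6, 2000).
Mendoza and Lindqvist both have ranking points 6814 pts, so the next rule applies.
Among Mendoza and Lindqvist, by date of most recent title (earlier first) (reversed rule for this group): Mendoza (Jun 18, 2008) before Lindqvist (Sep 20, 2008).
So Sorensen takes precedence.

Sorensen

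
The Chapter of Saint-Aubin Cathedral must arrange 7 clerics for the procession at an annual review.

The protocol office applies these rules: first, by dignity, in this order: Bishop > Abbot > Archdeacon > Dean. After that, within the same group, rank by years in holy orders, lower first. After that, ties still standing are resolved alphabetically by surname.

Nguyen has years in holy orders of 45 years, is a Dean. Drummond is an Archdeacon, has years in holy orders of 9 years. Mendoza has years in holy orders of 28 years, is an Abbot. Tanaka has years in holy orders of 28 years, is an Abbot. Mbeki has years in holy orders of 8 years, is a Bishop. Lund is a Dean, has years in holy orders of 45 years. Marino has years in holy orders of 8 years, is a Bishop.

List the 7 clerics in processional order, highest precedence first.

Marino, Mbeki, Mendoza, Tanaka, Drummond, Lund, Nguyen

By dignity: Marino and Mbeki (Bishop); then Mendoza and Tanaka (Abbot); then Drummond (Archdeacon); then Lund and Nguyen (Dean).
Marino and Mbeki both have years in holy orders 8 years, so the next rule applies.
Among Marino and Mbeki, alphabetically by surname: Marino before Mbeki.
Mendoza and Tanaka both have years in holy orders 28 years, so the next rule applies.
Among Mendoza and Tanaka, alphabetically by surname: Mendoza before Tanaka.
Lund and Nguyen both have years in holy orders 45 years, so the next rule applies.
Among Lund and Nguyen, alphabetically by surname: Lund before Nguyen.
Full order: Marino, Mbeki, Mendoza, Tanaka, Drummond, Lund, Nguyen.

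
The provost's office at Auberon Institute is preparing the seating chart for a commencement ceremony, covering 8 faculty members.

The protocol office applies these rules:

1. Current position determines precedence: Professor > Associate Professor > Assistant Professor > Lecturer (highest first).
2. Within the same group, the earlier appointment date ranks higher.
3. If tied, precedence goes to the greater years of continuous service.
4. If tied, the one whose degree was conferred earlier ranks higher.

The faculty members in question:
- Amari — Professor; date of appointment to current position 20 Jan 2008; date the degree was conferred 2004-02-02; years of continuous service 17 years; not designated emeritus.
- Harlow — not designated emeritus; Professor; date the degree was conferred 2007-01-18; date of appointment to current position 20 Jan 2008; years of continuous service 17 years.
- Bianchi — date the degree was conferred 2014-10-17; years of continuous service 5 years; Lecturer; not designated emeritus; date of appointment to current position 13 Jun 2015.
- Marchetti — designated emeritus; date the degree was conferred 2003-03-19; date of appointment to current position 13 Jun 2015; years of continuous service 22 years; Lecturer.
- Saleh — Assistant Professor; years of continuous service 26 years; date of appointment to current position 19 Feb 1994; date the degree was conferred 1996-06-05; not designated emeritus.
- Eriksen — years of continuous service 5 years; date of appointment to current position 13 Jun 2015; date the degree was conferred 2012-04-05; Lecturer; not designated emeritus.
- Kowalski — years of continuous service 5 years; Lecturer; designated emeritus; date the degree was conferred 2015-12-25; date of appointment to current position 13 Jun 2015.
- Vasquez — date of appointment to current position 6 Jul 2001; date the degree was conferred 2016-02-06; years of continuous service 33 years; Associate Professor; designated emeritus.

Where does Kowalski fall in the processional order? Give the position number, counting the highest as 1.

By current position: Amari and Harlow (Professor); then Vasquez (Associate Professor); then Saleh (Assistant Professor); then Marchetti, Eriksen, Bianchi and Kowalski (Lecturer).
Amari and Harlow both have date of appointment to current position 20 Jan 2008, so the next rule applies.
Amari and Harlow both have years of continuous service 17 years, so the next rule applies.
Among Amari and Harlow, by date the degree was conferred (earlier first): Amari (2004-02-02) before Harlow (2007-01-18).
Marchetti, Eriksen, Bianchi and Kowalski all have date of appointment to current position 13 Jun 2015, so the next rule applies.
Among Marchetti, Eriksen, Bianchi and Kowalski, by years of continuous service (higher first): Marchetti (22 years) before Eriksen, Bianchi and Kowalski (5 years).
Among Eriksen, Bianchi and Kowalski, by date the degree was conferred (earlier first): Eriksen (2012-04-05) before Bianchi (2014-10-17) before Kowalski (2015-12-25).
Order: Amari, Harlow, Vasquez, Saleh, Marchetti, Eriksen, Bianchi, Kowalski. So position 8.

8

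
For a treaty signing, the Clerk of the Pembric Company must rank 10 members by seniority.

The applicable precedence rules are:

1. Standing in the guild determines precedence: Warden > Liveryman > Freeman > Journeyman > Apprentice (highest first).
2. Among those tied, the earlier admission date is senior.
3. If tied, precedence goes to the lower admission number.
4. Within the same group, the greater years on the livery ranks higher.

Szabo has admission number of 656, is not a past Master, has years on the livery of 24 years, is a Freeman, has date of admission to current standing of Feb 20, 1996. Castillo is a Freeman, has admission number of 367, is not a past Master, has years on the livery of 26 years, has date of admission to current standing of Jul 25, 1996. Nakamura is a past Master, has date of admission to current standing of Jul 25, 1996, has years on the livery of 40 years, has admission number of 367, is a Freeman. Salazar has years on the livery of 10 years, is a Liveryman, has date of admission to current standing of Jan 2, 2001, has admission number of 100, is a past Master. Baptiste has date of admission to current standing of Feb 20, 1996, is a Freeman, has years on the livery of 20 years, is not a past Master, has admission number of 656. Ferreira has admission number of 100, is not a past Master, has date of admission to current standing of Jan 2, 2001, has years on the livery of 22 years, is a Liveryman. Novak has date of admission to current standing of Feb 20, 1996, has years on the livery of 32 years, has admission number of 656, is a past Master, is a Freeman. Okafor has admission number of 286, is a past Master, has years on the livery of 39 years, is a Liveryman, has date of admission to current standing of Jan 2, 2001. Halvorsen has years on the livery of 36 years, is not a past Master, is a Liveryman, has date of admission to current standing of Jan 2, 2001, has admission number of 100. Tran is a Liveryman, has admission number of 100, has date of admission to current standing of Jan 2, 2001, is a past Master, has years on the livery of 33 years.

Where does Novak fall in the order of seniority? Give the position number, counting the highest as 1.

6

By standing in the guild: Halvorsen, Tran, Ferreira, Salazar and Okafor (Liveryman); then Novak, Szabo, Baptiste, Nakamura and Castillo (Freeman).
Halvorsen, Tran, Ferreira, Salazar and Okafor all have date of admission to current standing Jan 2, 2001, so the next rule applies.
Among Halvorsen, Tran, Ferreira, Salazar and Okafor, by admission number (lower first): Halvorsen, Tran, Ferreira and Salazar (100) before Okafor (286).
Among Halvorsen, Tran, Ferreira and Salazar, by years on the livery (higher first): Halvorsen (36 years) before Tran (33 years) before Ferreira (22 years) before Salazar (10 years).
Among Novak, Szabo, Baptiste, Nakamura and Castillo, by date of admission to current standing (earlier first): Novak, Szabo and Baptiste (Feb 20, 1996) before Nakamura and Castillo (Jul 25, 1996).
Novak, Szabo and Baptiste all have admission number 656, so the next rule applies.
Among Novak, Szabo and Baptiste, by years on the livery (higher first): Novak (32 years) before Szabo (24 years) before Baptiste (20 years).
Nakamura and Castillo both have admission number 367, so the next rule applies.
Among Nakamura and Castillo, by years on the livery (higher first): Nakamura (40 years) before Castillo (26 years).
Order: Halvorsen, Tran, Ferreira, Salazar, Okafor, Novak, Szabo, Baptiste, Nakamura, Castillo. So position 6.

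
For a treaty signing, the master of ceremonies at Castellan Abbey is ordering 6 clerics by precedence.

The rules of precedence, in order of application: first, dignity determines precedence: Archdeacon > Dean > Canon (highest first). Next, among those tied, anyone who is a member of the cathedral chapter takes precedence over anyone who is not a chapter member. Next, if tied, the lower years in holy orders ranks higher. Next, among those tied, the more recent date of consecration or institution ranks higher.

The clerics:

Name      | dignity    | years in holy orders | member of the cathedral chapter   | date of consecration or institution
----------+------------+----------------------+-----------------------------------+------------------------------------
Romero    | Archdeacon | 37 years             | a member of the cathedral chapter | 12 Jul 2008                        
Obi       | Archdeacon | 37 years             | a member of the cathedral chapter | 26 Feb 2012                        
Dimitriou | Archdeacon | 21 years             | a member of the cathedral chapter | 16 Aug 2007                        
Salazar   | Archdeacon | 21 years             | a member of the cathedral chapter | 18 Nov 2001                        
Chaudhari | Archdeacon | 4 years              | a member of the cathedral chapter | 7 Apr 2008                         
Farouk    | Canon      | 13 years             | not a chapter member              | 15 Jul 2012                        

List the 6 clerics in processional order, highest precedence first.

By dignity: Chaudhari, Dimitriou, Salazar, Obi and Romero (Archdeacon); then Farouk (Canon).
Chaudhari, Dimitriou, Salazar, Obi and Romero are each a member of the cathedral chapter, so the next rule applies.
Among Chaudhari, Dimitriou, Salazar, Obi and Romero, by years in holy orders (lower first): Chaudhari (4 years) before Dimitriou and Salazar (21 years) before Obi and Romero (37 years).
Among Dimitriou and Salazar, by date of consecration or institution (later first): Dimitriou (16 Aug 2007) before Salazar (18 Nov 2001).
Among Obi and Romero, by date of consecration or institution (later first): Obi (26 Feb 2012) before Romero (12 Jul 2008).
Full order: Chaudhari, Dimitriou, Salazar, Obi, Romero, Farouk.

Chaudhari, Dimitriou, Salazar, Obi, Romero, Farouk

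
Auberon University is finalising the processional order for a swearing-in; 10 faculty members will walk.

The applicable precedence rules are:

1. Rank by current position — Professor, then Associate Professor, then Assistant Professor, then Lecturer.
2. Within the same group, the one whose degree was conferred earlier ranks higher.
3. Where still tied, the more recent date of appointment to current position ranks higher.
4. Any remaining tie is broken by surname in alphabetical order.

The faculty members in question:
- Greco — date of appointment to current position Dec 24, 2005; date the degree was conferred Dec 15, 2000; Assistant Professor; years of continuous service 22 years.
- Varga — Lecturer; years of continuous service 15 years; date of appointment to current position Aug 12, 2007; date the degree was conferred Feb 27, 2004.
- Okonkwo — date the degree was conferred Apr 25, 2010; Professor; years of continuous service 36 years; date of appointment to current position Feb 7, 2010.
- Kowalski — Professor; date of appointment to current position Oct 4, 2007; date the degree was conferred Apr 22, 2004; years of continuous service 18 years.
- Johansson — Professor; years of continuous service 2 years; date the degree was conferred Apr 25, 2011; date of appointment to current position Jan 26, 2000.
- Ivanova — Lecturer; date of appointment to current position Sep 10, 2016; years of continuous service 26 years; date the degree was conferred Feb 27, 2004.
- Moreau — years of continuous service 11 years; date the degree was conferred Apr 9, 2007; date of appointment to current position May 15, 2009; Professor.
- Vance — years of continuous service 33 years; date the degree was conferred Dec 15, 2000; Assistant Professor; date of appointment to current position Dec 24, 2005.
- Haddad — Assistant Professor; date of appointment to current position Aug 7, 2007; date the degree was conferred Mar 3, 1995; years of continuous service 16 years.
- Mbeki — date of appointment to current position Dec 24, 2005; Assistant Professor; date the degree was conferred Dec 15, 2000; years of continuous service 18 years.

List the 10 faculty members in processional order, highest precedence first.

By current position: Kowalski, Moreau, Okonkwo and Johansson (Professor); then Haddad, Greco, Mbeki and Vance (Assistant Professor); then Ivanova and Varga (Lecturer).
Among Kowalski, Moreau, Okonkwo and Johansson, by date the degree was conferred (earlier first): Kowalski (Apr 22, 2004) before Moreau (Apr 9, 2007) before Okonkwo (Apr 25, 2010) before Johansson (Apr 25, 2011).
Among Haddad, Greco, Mbeki and Vance, by date the degree was conferred (earlier first): Haddad (Mar 3, 1995) before Greco, Mbeki and Vance (Dec 15, 2000).
Greco, Mbeki and Vance all have date of appointment to current position Dec 24, 2005, so the next rule applies.
Among Greco, Mbeki and Vance, alphabetically by surname: Greco before Mbeki before Vance.
Ivanova and Varga both have date the degree was conferred Feb 27, 2004, so the next rule applies.
Among Ivanova and Varga, by date of appointment to current position (later first): Ivanova (Sep 10, 2016) before Varga (Aug 12, 2007).
Full order: Kowalski, Moreau, Okonkwo, Johansson, Haddad, Greco, Mbeki, Vance, Ivanova, Varga.

Kowalski, Moreau, Okonkwo, Johansson, Haddad, Greco, Mbeki, Vance, Ivanova, Varga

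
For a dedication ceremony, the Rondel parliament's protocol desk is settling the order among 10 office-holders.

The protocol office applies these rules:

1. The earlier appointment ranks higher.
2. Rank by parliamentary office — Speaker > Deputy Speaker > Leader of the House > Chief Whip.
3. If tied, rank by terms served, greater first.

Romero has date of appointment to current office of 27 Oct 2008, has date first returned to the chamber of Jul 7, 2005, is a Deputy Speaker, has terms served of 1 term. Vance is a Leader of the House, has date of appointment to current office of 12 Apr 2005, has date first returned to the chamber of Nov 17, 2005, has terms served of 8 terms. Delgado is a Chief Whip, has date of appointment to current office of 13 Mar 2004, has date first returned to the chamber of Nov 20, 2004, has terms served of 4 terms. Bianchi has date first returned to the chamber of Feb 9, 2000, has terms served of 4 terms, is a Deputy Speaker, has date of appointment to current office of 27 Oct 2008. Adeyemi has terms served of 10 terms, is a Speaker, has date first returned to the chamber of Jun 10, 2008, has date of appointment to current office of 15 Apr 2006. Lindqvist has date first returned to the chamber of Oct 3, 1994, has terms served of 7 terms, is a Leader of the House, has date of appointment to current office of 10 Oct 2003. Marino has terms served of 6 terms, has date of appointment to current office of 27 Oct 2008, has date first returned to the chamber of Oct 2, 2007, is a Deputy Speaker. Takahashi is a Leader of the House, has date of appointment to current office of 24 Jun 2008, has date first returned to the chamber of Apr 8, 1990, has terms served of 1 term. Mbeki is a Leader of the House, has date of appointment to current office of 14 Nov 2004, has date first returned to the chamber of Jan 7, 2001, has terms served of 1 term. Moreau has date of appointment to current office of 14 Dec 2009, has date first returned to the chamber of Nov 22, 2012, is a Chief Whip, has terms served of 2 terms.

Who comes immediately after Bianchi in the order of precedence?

Romero

By date of appointment to current office (earlier first): Lindqvist (10 Oct 2003); then Delgado (13 Mar 2004); then Mbeki (14 Nov 2004); then Vance (12 Apr 2005); then Adeyemi (15 Apr 2006); then Takahashi (24 Jun 2008); then Marino, Bianchi and Romero (each 27 Oct 2008); then Moreau (14 Dec 2009).
Marino, Bianchi and Romero are each Deputy Speaker, so the next rule applies.
Among Marino, Bianchi and Romero, by terms served (higher first): Marino (6 terms) before Bianchi (4 terms) before Romero (1 term).
Order: Lindqvist, Delgado, Mbeki, Vance, Adeyemi, Takahashi, Marino, Bianchi, Romero, Moreau.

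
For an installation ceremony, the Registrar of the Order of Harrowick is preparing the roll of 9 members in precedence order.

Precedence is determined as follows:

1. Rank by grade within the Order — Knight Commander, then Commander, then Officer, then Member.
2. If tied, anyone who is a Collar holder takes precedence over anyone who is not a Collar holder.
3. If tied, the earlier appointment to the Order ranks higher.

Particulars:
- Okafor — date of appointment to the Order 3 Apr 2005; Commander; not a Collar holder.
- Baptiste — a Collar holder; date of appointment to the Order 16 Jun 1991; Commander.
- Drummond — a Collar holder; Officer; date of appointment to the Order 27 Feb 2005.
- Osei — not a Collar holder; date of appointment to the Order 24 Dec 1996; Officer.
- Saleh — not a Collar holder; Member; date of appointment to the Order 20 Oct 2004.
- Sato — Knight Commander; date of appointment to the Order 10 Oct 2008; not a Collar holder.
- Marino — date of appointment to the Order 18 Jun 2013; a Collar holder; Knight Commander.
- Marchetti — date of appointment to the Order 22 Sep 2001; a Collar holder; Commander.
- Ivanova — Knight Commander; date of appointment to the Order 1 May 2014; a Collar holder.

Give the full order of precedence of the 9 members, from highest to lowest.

Marino, Ivanova, Sato, Baptiste, Marchetti, Okafor, Drummond, Osei, Saleh

By grade within the Order: Marino, Ivanova and Sato (Knight Commander); then Baptiste, Marchetti and Okafor (Commander); then Drummond and Osei (Officer); then Saleh (Member).
Among Marino, Ivanova and Sato, a Collar holder before not a Collar holder: Marino and Ivanova (a Collar holder) before Sato (not a Collar holder).
Among Marino and Ivanova, by date of appointment to the Order (earlier first): Marino (18 Jun 2013) before Ivanova (1 May 2014).
Among Baptiste, Marchetti and Okafor, a Collar holder before not a Collar holder: Baptiste and Marchetti (a Collar holder) before Okafor (not a Collar holder).
Among Baptiste and Marchetti, by date of appointment to the Order (earlier first): Baptiste (16 Jun 1991) before Marchetti (22 Sep 2001).
Among Drummond and Osei, a Collar holder before not a Collar holder: Drummond (a Collar holder) before Osei (not a Collar holder).
Full order: Marino, Ivanova, Sato, Baptiste, Marchetti, Okafor, Drummond, Osei, Saleh.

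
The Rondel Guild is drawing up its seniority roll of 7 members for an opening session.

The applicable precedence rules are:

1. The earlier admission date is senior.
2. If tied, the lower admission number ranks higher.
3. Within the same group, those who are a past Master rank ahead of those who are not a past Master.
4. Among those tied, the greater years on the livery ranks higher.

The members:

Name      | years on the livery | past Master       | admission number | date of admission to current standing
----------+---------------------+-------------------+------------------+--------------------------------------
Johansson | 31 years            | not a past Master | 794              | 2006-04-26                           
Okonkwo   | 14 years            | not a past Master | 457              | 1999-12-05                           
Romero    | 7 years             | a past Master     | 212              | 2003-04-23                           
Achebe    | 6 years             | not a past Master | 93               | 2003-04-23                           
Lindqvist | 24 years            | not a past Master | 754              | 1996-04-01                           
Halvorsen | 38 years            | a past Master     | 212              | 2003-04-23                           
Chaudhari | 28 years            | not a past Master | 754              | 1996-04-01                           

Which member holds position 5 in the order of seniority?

By date of admission to current standing (earlier first): Chaudhari and Lindqvist (both 1996-04-01); then Okonkwo (1999-12-05); then Achebe, Halvorsen and Romero (each 2003-04-23); then Johansson (2006-04-26).
Chaudhari and Lindqvist both have admission number 754, so the next rule applies.
Chaudhari and Lindqvist are each not a past Master, so the next rule applies.
Among Chaudhari and Lindqvist, by years on the livery (higher first): Chaudhari (28 years) before Lindqvist (24 years).
Among Achebe, Halvorsen and Romero, by admission number (lower first): Achebe (93) before Halvorsen and Romero (212).
Halvorsen and Romero are each a past Master, so the next rule applies.
Among Halvorsen and Romero, by years on the livery (higher first): Halvorsen (38 years) before Romero (7 years).
Order: Chaudhari, Lindqvist, Okonkwo, Achebe, Halvorsen, Romero, Johansson.

Halvorsen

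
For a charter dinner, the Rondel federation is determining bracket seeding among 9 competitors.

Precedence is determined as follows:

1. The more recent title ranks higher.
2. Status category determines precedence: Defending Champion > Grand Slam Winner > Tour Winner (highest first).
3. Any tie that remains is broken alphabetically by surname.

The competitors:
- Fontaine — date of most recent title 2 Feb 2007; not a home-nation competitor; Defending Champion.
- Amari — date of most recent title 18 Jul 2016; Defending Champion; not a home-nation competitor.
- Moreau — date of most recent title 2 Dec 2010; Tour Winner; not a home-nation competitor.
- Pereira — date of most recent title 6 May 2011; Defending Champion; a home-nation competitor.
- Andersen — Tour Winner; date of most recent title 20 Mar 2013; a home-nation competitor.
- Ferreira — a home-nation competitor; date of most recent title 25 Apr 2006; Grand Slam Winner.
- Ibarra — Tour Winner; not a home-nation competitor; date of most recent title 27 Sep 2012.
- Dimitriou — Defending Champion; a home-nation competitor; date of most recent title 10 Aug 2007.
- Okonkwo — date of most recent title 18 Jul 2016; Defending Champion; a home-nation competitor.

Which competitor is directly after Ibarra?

By date of most recent title (later first): Amari and Okonkwo (both 18 Jul 2016); then Andersen (20 Mar 2013); then Ibarra (27 Sep 2012); then Pereira (6 May 2011); then Moreau (2 Dec 2010); then Dimitriou (10 Aug 2007); then Fontaine (2 Feb 2007); then Ferreira (25 Apr 2006).
Amari and Okonkwo are each Defending Champion, so the next rule applies.
Among Amari and Okonkwo, alphabetically by surname: Amari before Okonkwo.
Order: Amari, Okonkwo, Andersen, Ibarra, Pereira, Moreau, Dimitriou, Fontaine, Ferreira.

Pereira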